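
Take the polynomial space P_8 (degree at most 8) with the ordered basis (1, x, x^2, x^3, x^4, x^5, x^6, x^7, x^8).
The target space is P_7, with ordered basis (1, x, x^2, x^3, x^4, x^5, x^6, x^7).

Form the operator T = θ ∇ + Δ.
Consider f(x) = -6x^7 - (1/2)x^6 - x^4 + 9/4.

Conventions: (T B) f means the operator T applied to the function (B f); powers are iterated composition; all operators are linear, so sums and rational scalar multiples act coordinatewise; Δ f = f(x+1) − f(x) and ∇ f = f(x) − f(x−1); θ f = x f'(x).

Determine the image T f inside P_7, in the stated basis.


the image equals g(x) = -294x^6 + 486x^5 - (2055/2)x^4 + 364x^3 - (729/2)x^2 - 14x - 15/2

∇ f = -42x^6 + 123x^5 - (405/2)x^4 + 196x^3 - (225/2)x^2 + 35x - 9/2
θ ∇ f = -252x^6 + 615x^5 - 810x^4 + 588x^3 - 225x^2 + 35x
Δ f = -42x^6 - 129x^5 - (435/2)x^4 - 224x^3 - (279/2)x^2 - 49x - 15/2
(θ ∇ + Δ) f = -294x^6 + 486x^5 - (2055/2)x^4 + 364x^3 - (729/2)x^2 - 14x - 15/2


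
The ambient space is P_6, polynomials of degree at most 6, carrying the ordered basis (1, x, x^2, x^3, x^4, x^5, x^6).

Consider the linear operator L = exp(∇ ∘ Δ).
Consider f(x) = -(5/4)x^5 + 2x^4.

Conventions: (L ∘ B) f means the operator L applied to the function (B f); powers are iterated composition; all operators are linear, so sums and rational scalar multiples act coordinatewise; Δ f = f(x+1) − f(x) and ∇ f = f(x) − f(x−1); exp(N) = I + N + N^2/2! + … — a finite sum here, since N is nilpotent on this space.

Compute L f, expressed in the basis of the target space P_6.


order-1 term: -25x^3 + 24x^2 - (25/2)x + 4
order-2 term: -75x + 24
the series for exp(∇ ∘ Δ) f terminates at order 2
exp(∇ ∘ Δ) f = -(5/4)x^5 + 2x^4 - 25x^3 + 24x^2 - (175/2)x + 28

the image equals g(x) = -(5/4)x^5 + 2x^4 - 25x^3 + 24x^2 - (175/2)x + 28


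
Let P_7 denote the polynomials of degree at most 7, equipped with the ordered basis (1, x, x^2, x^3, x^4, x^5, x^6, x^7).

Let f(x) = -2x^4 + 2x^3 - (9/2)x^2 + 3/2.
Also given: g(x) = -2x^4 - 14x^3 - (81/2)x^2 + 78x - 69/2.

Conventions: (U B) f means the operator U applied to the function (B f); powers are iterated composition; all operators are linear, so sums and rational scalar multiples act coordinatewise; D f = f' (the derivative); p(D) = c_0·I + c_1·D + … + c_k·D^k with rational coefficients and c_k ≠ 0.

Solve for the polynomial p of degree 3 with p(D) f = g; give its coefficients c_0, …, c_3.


D^0 f = -2x^4 + 2x^3 - (9/2)x^2 + 3/2
D^1 f = -8x^3 + 6x^2 - 9x
D^2 f = -24x^2 + 12x - 9
D^3 f = -48x + 12
matching coefficients of g against c_0 f + c_1 Df + … from the top degree down determines the c_i
solution: c_0 = 1, c_1 = 2, c_2 = 2, c_3 = -3/2

p(D) = I + 2·D + 2·D^2 − (3/2)·D^3, i.e. c_0 = 1, c_1 = 2, c_2 = 2, c_3 = -3/2


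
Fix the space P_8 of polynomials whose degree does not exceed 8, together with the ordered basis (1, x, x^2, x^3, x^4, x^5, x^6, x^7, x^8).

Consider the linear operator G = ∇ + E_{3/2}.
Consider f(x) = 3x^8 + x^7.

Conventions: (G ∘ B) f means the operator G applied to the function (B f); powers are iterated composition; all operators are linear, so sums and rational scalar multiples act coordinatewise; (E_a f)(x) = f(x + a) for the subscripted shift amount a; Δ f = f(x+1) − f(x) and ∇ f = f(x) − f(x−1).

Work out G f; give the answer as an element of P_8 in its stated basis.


∇ f = 24x^7 - 77x^6 + 147x^5 - 175x^4 + 133x^3 - 63x^2 + 17x - 2
E_{3/2} f = 3x^8 + 37x^7 + (399/2)x^6 + (2457/4)x^5 + (4725/4)x^4 + (23247/16)x^3 + (35721/32)x^2 + (31347/64)x + 24057/256
(∇ + E_{3/2}) f = 3x^8 + 61x^7 + (245/2)x^6 + (3045/4)x^5 + (4025/4)x^4 + (25375/16)x^3 + (33705/32)x^2 + (32435/64)x + 23545/256

the result is g(x) = 3x^8 + 61x^7 + (245/2)x^6 + (3045/4)x^5 + (4025/4)x^4 + (25375/16)x^3 + (33705/32)x^2 + (32435/64)x + 23545/256


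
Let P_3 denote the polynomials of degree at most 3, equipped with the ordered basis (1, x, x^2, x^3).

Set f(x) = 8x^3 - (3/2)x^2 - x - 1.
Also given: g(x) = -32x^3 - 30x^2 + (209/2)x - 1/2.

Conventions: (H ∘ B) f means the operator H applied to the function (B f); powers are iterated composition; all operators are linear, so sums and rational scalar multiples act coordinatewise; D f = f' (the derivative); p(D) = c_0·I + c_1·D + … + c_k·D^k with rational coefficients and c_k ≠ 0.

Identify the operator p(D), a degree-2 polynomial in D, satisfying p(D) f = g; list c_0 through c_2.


p(D) = -4·I − (3/2)·D + 2·D^2, i.e. c_0 = -4, c_1 = -3/2, c_2 = 2

D^0 f = 8x^3 - (3/2)x^2 - x - 1
D^1 f = 24x^2 - 3x - 1
D^2 f = 48x - 3
matching coefficients of g against c_0 f + c_1 Df + … from the top degree down determines the c_i
solution: c_0 = -4, c_1 = -3/2, c_2 = 2


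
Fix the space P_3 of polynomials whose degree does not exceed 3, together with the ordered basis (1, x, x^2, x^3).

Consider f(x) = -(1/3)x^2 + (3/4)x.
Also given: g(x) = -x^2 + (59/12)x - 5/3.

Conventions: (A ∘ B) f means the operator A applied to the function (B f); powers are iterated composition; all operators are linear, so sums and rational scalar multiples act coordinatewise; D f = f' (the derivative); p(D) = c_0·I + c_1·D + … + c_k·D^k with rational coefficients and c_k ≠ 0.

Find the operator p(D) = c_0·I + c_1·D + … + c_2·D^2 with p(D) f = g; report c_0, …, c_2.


c_0 = 3, c_1 = -4, c_2 = -2

D^0 f = -(1/3)x^2 + (3/4)x
D^1 f = -(2/3)x + 3/4
D^2 f = -2/3
matching coefficients of g against c_0 f + c_1 Df + … from the top degree down determines the c_i
solution: c_0 = 3, c_1 = -4, c_2 = -2


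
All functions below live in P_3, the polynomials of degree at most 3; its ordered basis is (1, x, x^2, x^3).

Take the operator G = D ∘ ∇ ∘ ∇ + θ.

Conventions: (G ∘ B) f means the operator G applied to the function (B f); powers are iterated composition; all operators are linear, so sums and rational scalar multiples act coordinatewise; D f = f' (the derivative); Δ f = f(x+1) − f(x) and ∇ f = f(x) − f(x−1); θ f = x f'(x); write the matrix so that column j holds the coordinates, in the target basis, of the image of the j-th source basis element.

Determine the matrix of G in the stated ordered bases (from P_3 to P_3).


the matrix is [[0, 0, 0, 6]; [0, 1, 0, 0]; [0, 0, 2, 0]; [0, 0, 0, 3]] (rows listed top to bottom)

image of 1: 0
image of x: x
image of x^2: 2x^2
image of x^3: 3x^3 + 6
each image's coordinates form column j of the matrix


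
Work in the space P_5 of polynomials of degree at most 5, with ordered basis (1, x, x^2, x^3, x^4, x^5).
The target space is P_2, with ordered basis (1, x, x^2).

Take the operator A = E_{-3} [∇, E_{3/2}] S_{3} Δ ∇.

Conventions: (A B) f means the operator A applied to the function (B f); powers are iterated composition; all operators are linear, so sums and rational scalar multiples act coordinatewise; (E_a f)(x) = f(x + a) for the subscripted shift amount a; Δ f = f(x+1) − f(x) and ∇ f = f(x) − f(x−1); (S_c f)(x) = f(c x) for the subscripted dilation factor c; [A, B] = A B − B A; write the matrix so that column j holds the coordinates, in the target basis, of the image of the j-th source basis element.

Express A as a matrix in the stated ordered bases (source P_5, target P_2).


the matrix is [[0, 0, 0, 0, 0, 0]; [0, 0, 0, 0, 0, 0]; [0, 0, 0, 0, 0, 0]] (rows listed top to bottom)

image of 1: 0
image of x: 0
image of x^2: 0
image of x^3: 0
image of x^4: 0
image of x^5: 0
each image's coordinates form column j of the matrix


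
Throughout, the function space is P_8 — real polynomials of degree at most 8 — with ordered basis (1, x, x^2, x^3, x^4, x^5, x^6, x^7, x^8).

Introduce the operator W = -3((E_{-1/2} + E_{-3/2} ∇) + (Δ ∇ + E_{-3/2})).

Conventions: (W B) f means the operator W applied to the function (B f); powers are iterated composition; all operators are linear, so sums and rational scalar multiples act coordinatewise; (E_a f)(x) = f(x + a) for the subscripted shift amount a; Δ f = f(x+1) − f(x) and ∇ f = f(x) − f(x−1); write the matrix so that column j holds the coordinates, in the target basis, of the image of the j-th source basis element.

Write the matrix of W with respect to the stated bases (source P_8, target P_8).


image of 1: -6
image of x: -6x + 3
image of x^2: -6x^2 + 6x - 3/2
image of x^3: -6x^3 + 9x^2 - (9/2)x - 105/4
image of x^4: -6x^4 + 12x^3 - 9x^2 - 105x + 645/8
image of x^5: -6x^5 + 15x^4 - 15x^3 - (525/2)x^2 + (3225/8)x - 3957/16
image of x^6: -6x^6 + 18x^5 - (45/2)x^4 - 525x^3 + (9675/8)x^2 - (11871/8)x + 21057/32
image of x^7: -6x^7 + 21x^6 - (63/2)x^5 - (3675/4)x^4 + (22575/8)x^3 - (83097/16)x^2 + (147399/32)x - 110625/64
image of x^8: -6x^8 + 24x^7 - 42x^6 - 1470x^5 + (22575/4)x^4 - (27699/2)x^3 + (147399/8)x^2 - (110625/8)x + 565485/128
each image's coordinates form column j of the matrix

the matrix is [[-6, 3, -3/2, -105/4, 645/8, -3957/16, 21057/32, -110625/64, 565485/128]; [0, -6, 6, -9/2, -105, 3225/8, -11871/8, 147399/32, -110625/8]; [0, 0, -6, 9, -9, -525/2, 9675/8, -83097/16, 147399/8]; [0, 0, 0, -6, 12, -15, -525, 22575/8, -27699/2]; [0, 0, 0, 0, -6, 15, -45/2, -3675/4, 22575/4]; [0, 0, 0, 0, 0, -6, 18, -63/2, -1470]; [0, 0, 0, 0, 0, 0, -6, 21, -42]; [0, 0, 0, 0, 0, 0, 0, -6, 24]; [0, 0, 0, 0, 0, 0, 0, 0, -6]] (rows listed top to bottom)


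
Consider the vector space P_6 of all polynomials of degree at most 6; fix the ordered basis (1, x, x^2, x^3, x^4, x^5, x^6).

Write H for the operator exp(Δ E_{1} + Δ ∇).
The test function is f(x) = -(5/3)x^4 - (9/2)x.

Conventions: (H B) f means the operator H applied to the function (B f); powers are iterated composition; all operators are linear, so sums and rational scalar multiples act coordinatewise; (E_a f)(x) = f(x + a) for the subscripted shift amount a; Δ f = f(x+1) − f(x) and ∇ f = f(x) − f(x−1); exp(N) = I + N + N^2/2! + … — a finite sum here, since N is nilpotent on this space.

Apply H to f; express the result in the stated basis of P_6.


order-1 term: -(20/3)x^3 - 50x^2 - (140/3)x - 197/6
order-2 term: -10x^2 - 100x - 515/3
order-3 term: -(20/3)x - 50
order-4 term: -5/3
the series for exp(Δ E_{1} + Δ ∇) f terminates at order 4
exp(Δ E_{1} + Δ ∇) f = -(5/3)x^4 - (20/3)x^3 - 60x^2 - (947/6)x - 1537/6

g(x) = -(5/3)x^4 - (20/3)x^3 - 60x^2 - (947/6)x - 1537/6


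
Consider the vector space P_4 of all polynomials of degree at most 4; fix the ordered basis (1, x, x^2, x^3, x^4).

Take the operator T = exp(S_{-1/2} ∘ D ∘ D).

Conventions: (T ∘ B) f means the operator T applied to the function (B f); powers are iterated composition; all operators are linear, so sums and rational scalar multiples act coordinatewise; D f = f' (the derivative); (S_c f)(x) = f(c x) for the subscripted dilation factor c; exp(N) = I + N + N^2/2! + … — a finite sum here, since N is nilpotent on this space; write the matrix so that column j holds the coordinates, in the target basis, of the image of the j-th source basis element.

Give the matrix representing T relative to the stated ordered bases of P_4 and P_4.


image of 1: 1
image of x: x
image of x^2: x^2 + 2
image of x^3: x^3 - 3x
image of x^4: x^4 + 3x^2 + 3
each image's coordinates form column j of the matrix

the matrix is [[1, 0, 2, 0, 3]; [0, 1, 0, -3, 0]; [0, 0, 1, 0, 3]; [0, 0, 0, 1, 0]; [0, 0, 0, 0, 1]] (rows listed top to bottom)


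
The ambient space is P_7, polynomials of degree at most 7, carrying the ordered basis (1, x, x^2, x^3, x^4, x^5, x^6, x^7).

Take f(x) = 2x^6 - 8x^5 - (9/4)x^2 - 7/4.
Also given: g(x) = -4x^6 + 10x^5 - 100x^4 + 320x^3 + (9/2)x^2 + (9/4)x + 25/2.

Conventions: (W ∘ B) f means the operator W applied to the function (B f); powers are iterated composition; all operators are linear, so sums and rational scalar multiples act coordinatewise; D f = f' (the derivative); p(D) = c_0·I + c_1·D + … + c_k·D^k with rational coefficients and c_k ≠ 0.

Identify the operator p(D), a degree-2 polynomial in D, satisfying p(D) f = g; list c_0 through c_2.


D^0 f = 2x^6 - 8x^5 - (9/4)x^2 - 7/4
D^1 f = 12x^5 - 40x^4 - (9/2)x
D^2 f = 60x^4 - 160x^3 - 9/2
matching coefficients of g against c_0 f + c_1 Df + … from the top degree down determines the c_i
solution: c_0 = -2, c_1 = -1/2, c_2 = -2

c_0 = -2, c_1 = -1/2, c_2 = -2


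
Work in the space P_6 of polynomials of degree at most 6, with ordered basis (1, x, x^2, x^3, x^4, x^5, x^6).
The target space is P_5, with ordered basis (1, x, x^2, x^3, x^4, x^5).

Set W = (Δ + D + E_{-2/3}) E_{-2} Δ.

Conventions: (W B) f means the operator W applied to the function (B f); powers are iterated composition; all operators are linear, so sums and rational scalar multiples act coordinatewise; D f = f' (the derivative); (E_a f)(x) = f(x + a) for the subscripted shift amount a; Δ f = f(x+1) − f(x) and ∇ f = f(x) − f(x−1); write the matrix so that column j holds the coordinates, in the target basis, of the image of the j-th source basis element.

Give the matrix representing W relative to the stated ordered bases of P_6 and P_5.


the matrix is [[0, 1, -1/3, -2/3, -23/27, 1376/81, -7303/81]; [0, 0, 2, -1, -8/3, -115/27, 2752/27]; [0, 0, 0, 3, -2, -20/3, -115/9]; [0, 0, 0, 0, 4, -10/3, -40/3]; [0, 0, 0, 0, 0, 5, -5]; [0, 0, 0, 0, 0, 0, 6]] (rows listed top to bottom)

image of 1: 0
image of x: 1
image of x^2: 2x - 1/3
image of x^3: 3x^2 - x - 2/3
image of x^4: 4x^3 - 2x^2 - (8/3)x - 23/27
image of x^5: 5x^4 - (10/3)x^3 - (20/3)x^2 - (115/27)x + 1376/81
image of x^6: 6x^5 - 5x^4 - (40/3)x^3 - (115/9)x^2 + (2752/27)x - 7303/81
each image's coordinates form column j of the matrix


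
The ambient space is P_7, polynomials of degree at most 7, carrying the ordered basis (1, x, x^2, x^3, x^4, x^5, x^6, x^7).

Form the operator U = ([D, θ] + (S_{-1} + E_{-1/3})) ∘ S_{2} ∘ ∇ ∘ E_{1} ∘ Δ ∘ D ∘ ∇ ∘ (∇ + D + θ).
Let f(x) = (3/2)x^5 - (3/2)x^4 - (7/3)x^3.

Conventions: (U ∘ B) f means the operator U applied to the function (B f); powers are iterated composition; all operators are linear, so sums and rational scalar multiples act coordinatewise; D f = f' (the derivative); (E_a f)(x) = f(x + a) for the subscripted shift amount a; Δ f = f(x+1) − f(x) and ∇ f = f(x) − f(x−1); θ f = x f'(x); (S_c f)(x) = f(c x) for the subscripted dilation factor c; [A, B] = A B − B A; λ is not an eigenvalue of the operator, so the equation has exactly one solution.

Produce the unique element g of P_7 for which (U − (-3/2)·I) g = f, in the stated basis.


the image equals g(x) = x^5 - x^4 - (14/9)x^3 - 3376/3

write g with unknown coordinates in the stated basis and equate coefficients in (U − (-3/2)·I) g = f
solving from the highest basis element down gives g = x^5 - x^4 - (14/9)x^3 - 3376/3
check: U g = 1688
so U g − (-3/2)·g = (3/2)x^5 - (3/2)x^4 - (7/3)x^3 = f ✓


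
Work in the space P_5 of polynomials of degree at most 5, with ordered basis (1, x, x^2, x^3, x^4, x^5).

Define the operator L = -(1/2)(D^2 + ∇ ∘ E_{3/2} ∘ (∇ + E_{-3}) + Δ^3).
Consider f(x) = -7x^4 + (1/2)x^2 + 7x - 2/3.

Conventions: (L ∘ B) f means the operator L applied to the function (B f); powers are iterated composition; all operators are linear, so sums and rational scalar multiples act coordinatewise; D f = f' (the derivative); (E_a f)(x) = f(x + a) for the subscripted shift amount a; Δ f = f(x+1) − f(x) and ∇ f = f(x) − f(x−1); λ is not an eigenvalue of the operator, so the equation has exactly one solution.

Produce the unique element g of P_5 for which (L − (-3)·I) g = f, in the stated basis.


the image equals g(x) = -(7/3)x^4 - (14/9)x^3 - (11/18)x^2 - (835/27)x - 4409/324

write g with unknown coordinates in the stated basis and equate coefficients in (L − (-3)·I) g = f
solving from the highest basis element down gives g = -(7/3)x^4 - (14/9)x^3 - (11/18)x^2 - (835/27)x - 4409/324
check: L g = (14/3)x^3 + (7/3)x^2 + (898/9)x + 4337/108
so L g − (-3)·g = -7x^4 + (1/2)x^2 + 7x - 2/3 = f ✓


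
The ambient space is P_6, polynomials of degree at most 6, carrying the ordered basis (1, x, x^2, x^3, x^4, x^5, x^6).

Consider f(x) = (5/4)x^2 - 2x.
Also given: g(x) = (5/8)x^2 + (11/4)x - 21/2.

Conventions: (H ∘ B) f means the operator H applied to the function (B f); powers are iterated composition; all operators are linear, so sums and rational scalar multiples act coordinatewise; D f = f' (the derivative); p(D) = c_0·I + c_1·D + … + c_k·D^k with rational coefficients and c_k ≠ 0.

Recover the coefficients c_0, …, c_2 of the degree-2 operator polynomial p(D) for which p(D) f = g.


D^0 f = (5/4)x^2 - 2x
D^1 f = (5/2)x - 2
D^2 f = 5/2
matching coefficients of g against c_0 f + c_1 Df + … from the top degree down determines the c_i
solution: c_0 = 1/2, c_1 = 3/2, c_2 = -3

c_0 = 1/2, c_1 = 3/2, c_2 = -3


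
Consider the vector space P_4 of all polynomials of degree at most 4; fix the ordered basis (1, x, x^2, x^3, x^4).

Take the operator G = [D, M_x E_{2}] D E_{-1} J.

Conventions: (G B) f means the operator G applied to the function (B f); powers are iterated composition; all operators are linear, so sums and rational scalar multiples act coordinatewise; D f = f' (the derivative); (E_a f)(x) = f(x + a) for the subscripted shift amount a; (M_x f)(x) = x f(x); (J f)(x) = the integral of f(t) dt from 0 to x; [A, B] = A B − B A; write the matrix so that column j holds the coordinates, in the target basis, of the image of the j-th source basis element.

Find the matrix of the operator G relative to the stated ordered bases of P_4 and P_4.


image of 1: 1
image of x: x + 1
image of x^2: x^2 + 2x + 1
image of x^3: x^3 + 3x^2 + 3x + 1
image of x^4: x^4 + 4x^3 + 6x^2 + 4x + 1
each image's coordinates form column j of the matrix

the matrix is [[1, 1, 1, 1, 1]; [0, 1, 2, 3, 4]; [0, 0, 1, 3, 6]; [0, 0, 0, 1, 4]; [0, 0, 0, 0, 1]] (rows listed top to bottom)


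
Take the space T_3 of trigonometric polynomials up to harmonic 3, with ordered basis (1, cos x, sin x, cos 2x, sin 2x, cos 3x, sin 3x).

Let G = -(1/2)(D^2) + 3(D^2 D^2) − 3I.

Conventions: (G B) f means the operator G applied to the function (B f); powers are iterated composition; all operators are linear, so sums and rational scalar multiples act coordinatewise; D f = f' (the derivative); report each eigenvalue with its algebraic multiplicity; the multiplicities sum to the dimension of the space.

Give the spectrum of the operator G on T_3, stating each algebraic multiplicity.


λ = -3 (multiplicity 1), λ = 1/2 (multiplicity 2), λ = 47 (multiplicity 2), λ = 489/2 (multiplicity 2)

image of 1: -3
image of cos x: (1/2)cos x
image of sin x: (1/2)sin x
image of cos 2x: 47cos 2x
image of sin 2x: 47sin 2x
image of cos 3x: (489/2)cos 3x
image of sin 3x: (489/2)sin 3x
the matrix is diagonal; its diagonal is (-3, 1/2, 1/2, 47, 47, 489/2, 489/2)
for a triangular matrix the eigenvalues are the diagonal entries, with algebraic multiplicity their repetition count


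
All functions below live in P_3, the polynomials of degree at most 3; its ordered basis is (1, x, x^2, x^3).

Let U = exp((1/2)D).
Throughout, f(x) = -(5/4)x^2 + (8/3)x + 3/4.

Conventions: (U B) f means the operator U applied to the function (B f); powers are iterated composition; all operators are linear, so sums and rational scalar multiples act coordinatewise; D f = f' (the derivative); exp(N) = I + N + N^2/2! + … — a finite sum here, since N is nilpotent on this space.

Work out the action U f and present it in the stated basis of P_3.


order-1 term: -(5/4)x + 4/3
order-2 term: -5/16
the series for exp((1/2)D) f terminates at order 2
exp((1/2)D) f = -(5/4)x^2 + (17/12)x + 85/48

g(x) = -(5/4)x^2 + (17/12)x + 85/48


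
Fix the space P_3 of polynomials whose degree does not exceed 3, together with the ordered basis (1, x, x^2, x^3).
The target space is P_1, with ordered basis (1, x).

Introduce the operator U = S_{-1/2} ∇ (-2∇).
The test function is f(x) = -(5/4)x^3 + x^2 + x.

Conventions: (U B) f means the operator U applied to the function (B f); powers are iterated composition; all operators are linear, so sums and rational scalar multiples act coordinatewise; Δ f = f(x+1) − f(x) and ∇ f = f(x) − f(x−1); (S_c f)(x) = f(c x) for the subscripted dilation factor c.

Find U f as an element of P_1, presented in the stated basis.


∇ f = -(15/4)x^2 + (23/4)x - 5/4
(-2∇) f = (15/2)x^2 - (23/2)x + 5/2
∇ (-2∇) f = 15x - 19
S_{-1/2} ∇ (-2∇) f = -(15/2)x - 19

g(x) = -(15/2)x - 19


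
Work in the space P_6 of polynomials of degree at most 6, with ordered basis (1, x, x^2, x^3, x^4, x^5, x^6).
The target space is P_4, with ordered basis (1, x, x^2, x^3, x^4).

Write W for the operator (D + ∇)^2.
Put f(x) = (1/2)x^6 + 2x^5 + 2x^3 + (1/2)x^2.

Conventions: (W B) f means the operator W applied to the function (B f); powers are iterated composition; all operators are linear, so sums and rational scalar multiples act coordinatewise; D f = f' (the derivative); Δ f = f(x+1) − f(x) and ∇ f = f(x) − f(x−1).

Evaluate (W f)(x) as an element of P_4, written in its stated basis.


the result is g(x) = 60x^4 + 40x^3 - 75x^2 + 148x - 63

D f = 3x^5 + 10x^4 + 6x^2 + x
∇ f = 3x^5 + (5/2)x^4 - 10x^3 + (37/2)x^2 - 12x + 3
(D + ∇) f = 6x^5 + (25/2)x^4 - 10x^3 + (49/2)x^2 - 11x + 3
D (D + ∇) f = 30x^4 + 50x^3 - 30x^2 + 49x - 11
∇ (D + ∇) f = 30x^4 - 10x^3 - 45x^2 + 99x - 52
(D + ∇) (D + ∇) f = 60x^4 + 40x^3 - 75x^2 + 148x - 63


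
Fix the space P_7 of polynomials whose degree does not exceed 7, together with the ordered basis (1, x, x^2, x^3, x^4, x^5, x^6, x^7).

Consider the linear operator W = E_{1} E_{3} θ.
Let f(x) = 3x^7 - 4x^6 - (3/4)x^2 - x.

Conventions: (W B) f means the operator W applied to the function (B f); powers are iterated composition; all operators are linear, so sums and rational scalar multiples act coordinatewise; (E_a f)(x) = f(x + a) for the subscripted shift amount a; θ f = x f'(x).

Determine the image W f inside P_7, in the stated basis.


θ f = 21x^7 - 24x^6 - (3/2)x^2 - x
E_{3} θ f = 21x^7 + 417x^6 + 3537x^5 + 16605x^4 + 46575x^3 + (156003/2)x^2 + 72161x + 56829/2
E_{1} E_{3} θ f = 21x^7 + 564x^6 + 6480x^5 + 41280x^4 + 157440x^3 + (718845/2)x^2 + 454643x + 245732

the image equals g(x) = 21x^7 + 564x^6 + 6480x^5 + 41280x^4 + 157440x^3 + (718845/2)x^2 + 454643x + 245732


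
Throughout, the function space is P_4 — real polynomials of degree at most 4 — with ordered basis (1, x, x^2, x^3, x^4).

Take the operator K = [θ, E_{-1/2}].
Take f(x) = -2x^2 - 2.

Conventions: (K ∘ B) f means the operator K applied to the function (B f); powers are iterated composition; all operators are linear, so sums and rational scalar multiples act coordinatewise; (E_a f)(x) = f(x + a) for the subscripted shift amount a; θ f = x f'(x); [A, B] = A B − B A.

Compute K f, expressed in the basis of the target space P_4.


E_{-1/2} f = -2x^2 + 2x - 5/2
θ E_{-1/2} f = -4x^2 + 2x
θ f = -4x^2
E_{-1/2} θ f = -4x^2 + 4x - 1
[θ, E_{-1/2}] f = -2x + 1

the result is g(x) = -2x + 1


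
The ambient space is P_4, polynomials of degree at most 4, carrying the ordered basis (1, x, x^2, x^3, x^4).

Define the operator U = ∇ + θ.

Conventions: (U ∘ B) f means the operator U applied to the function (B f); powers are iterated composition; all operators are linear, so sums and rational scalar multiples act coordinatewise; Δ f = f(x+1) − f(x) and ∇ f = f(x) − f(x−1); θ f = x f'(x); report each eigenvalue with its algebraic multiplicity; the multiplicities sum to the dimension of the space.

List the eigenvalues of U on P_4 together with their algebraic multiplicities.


λ = 0 (multiplicity 1), λ = 1 (multiplicity 1), λ = 2 (multiplicity 1), λ = 3 (multiplicity 1), λ = 4 (multiplicity 1)

image of 1: 0
image of x: x + 1
image of x^2: 2x^2 + 2x - 1
image of x^3: 3x^3 + 3x^2 - 3x + 1
image of x^4: 4x^4 + 4x^3 - 6x^2 + 4x - 1
the matrix is upper triangular; its diagonal is (0, 1, 2, 3, 4)
for a triangular matrix the eigenvalues are the diagonal entries, with algebraic multiplicity their repetition count


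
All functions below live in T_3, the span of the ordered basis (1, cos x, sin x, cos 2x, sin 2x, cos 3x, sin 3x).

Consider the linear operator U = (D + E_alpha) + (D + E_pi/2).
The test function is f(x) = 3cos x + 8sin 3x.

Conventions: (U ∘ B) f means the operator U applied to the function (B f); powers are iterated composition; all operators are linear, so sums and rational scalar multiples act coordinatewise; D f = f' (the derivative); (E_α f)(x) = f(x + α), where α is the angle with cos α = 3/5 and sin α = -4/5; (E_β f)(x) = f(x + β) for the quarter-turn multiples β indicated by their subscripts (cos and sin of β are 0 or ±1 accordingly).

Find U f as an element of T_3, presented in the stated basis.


g(x) = (9/5)cos x - (33/5)sin x + (4648/125)cos 3x - (936/125)sin 3x

D f = -3sin x + 24cos 3x
E_alpha f = (9/5)cos x + (12/5)sin x - (352/125)cos 3x - (936/125)sin 3x
(D + E_alpha) f = (9/5)cos x - (3/5)sin x + (2648/125)cos 3x - (936/125)sin 3x
D f = -3sin x + 24cos 3x
E_pi/2 f = -3sin x - 8cos 3x
(D + E_pi/2) f = -6sin x + 16cos 3x
((D + E_alpha) + (D + E_pi/2)) f = (9/5)cos x - (33/5)sin x + (4648/125)cos 3x - (936/125)sin 3x


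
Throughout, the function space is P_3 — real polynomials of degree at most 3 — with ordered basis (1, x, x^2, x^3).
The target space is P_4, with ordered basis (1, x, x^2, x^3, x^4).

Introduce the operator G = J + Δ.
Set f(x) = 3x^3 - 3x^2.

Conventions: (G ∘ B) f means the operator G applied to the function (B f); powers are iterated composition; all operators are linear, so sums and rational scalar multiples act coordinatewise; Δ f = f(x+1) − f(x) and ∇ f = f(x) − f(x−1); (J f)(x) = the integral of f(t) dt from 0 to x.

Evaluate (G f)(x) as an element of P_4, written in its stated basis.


the image equals g(x) = (3/4)x^4 - x^3 + 9x^2 + 3x

J f = (3/4)x^4 - x^3
Δ f = 9x^2 + 3x
(J + Δ) f = (3/4)x^4 - x^3 + 9x^2 + 3x


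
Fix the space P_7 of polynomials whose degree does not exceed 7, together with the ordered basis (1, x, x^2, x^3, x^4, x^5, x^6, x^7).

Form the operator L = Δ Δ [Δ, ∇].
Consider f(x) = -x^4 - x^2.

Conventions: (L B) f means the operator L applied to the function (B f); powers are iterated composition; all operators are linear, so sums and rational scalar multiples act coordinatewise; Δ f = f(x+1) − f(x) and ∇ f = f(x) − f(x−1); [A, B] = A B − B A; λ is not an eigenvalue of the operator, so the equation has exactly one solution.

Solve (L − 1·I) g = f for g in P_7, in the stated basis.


the image equals g(x) = x^4 + x^2

write g with unknown coordinates in the stated basis and equate coefficients in (L − 1·I) g = f
solving from the highest basis element down gives g = x^4 + x^2
check: L g = 0
so L g − 1·g = -x^4 - x^2 = f ✓


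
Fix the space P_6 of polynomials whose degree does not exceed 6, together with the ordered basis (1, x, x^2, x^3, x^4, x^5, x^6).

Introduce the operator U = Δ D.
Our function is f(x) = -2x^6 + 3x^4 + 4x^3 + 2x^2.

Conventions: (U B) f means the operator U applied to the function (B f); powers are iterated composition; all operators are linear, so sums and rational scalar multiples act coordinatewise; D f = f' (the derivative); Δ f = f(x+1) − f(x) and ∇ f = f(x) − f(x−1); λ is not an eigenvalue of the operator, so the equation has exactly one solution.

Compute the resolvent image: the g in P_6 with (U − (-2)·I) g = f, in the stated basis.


write g with unknown coordinates in the stated basis and equate coefficients in (U − (-2)·I) g = f
solving from the highest basis element down gives g = -x^6 + (33/2)x^4 + 32x^3 - 68x^2 - 180x - 10
check: U g = -30x^4 - 60x^3 + 138x^2 + 360x + 20
so U g − (-2)·g = -2x^6 + 3x^4 + 4x^3 + 2x^2 = f ✓

the image equals g(x) = -x^6 + (33/2)x^4 + 32x^3 - 68x^2 - 180x - 10


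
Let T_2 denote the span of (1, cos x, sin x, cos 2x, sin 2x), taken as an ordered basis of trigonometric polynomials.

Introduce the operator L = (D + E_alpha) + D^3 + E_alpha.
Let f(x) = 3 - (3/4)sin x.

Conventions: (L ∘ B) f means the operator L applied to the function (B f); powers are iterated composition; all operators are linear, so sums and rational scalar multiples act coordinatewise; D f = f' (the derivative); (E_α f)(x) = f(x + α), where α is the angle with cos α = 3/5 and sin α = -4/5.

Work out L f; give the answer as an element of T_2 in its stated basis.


the result is g(x) = 6 + (6/5)cos x - (9/10)sin x

D f = -(3/4)cos x
E_alpha f = 3 + (3/5)cos x - (9/20)sin x
(D + E_alpha) f = 3 - (3/20)cos x - (9/20)sin x
D f = -(3/4)cos x
D D f = (3/4)sin x
D D D f = (3/4)cos x
E_alpha f = 3 + (3/5)cos x - (9/20)sin x
((D + E_alpha) + D^3 + E_alpha) f = 6 + (6/5)cos x - (9/10)sin x


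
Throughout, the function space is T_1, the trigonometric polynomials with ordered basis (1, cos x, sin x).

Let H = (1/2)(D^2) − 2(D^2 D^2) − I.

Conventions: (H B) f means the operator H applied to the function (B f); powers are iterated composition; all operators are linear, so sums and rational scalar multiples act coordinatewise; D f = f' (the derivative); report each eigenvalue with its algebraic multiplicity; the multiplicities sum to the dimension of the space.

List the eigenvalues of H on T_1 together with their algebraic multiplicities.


λ = -7/2 (multiplicity 2), λ = -1 (multiplicity 1)

image of 1: -1
image of cos x: -(7/2)cos x
image of sin x: -(7/2)sin x
the matrix is diagonal; its diagonal is (-1, -7/2, -7/2)
for a triangular matrix the eigenvalues are the diagonal entries, with algebraic multiplicity their repetition count


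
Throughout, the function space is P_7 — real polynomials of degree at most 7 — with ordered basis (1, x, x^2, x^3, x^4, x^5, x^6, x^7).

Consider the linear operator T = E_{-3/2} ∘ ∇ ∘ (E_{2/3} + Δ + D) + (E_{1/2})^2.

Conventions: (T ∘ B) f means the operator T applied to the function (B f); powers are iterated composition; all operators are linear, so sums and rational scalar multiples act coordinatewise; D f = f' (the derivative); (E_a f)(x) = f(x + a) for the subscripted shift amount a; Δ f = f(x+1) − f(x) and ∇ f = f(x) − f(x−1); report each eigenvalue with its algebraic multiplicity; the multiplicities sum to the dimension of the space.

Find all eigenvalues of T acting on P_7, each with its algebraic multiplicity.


λ = 1 (multiplicity 8)

image of 1: 1
image of x: x + 2
image of x^2: x^2 + 4x + 7/3
image of x^3: x^3 + 6x^2 + 7x - 173/12
image of x^4: x^4 + 8x^3 + 14x^2 - (173/3)x + 1841/27
image of x^5: x^5 + 10x^4 + (70/3)x^3 - (865/6)x^2 + (9205/27)x - 299623/1296
image of x^6: x^6 + 12x^5 + 35x^4 - (865/3)x^3 + (9205/9)x^2 - (299623/216)x + 234937/324
image of x^7: x^7 + 14x^6 + 49x^5 - (6055/12)x^4 + (64435/27)x^3 - (2097361/432)x^2 + (1644559/324)x - 99615395/46656
the matrix is upper triangular; its diagonal is (1, 1, 1, 1, 1, 1, 1, 1)
for a triangular matrix the eigenvalues are the diagonal entries, with algebraic multiplicity their repetition count


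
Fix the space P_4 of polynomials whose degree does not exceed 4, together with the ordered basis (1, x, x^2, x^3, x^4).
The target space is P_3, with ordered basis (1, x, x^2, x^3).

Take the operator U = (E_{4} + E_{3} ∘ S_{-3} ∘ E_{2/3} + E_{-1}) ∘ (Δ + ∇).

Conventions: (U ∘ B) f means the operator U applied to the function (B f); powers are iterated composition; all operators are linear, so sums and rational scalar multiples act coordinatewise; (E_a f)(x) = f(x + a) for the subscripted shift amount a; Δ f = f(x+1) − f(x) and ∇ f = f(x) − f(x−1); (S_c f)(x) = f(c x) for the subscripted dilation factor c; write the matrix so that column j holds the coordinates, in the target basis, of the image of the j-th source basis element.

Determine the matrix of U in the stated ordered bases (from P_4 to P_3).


the matrix is [[0, 6, -64/3, 1574/3, -112544/27]; [0, 0, -4, 336, -4600]; [0, 0, 0, 66, -1728]; [0, 0, 0, 0, -200]] (rows listed top to bottom)

image of 1: 0
image of x: 6
image of x^2: -4x - 64/3
image of x^3: 66x^2 + 336x + 1574/3
image of x^4: -200x^3 - 1728x^2 - 4600x - 112544/27
each image's coordinates form column j of the matrix


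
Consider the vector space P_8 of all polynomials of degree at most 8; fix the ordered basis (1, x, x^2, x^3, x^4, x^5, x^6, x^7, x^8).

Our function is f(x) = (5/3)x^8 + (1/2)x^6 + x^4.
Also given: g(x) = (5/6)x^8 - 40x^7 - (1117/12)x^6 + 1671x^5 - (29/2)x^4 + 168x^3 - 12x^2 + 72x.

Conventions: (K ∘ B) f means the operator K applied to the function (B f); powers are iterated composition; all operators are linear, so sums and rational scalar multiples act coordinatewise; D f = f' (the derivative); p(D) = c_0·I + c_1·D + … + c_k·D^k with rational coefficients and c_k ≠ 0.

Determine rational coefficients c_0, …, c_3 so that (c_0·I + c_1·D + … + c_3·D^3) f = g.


c_0 = 1/2, c_1 = -3, c_2 = -1, c_3 = 3

D^0 f = (5/3)x^8 + (1/2)x^6 + x^4
D^1 f = (40/3)x^7 + 3x^5 + 4x^3
D^2 f = (280/3)x^6 + 15x^4 + 12x^2
D^3 f = 560x^5 + 60x^3 + 24x
matching coefficients of g against c_0 f + c_1 Df + … from the top degree down determines the c_i
solution: c_0 = 1/2, c_1 = -3, c_2 = -1, c_3 = 3


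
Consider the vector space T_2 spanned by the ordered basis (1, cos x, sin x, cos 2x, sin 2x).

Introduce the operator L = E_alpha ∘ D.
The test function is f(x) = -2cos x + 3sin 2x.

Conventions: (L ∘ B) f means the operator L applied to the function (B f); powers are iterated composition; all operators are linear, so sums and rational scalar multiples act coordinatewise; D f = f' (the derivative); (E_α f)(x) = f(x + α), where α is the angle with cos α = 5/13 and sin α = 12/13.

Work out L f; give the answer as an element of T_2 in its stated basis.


D f = 2sin x + 6cos 2x
E_alpha D f = (24/13)cos x + (10/13)sin x - (714/169)cos 2x - (720/169)sin 2x

g(x) = (24/13)cos x + (10/13)sin x - (714/169)cos 2x - (720/169)sin 2x


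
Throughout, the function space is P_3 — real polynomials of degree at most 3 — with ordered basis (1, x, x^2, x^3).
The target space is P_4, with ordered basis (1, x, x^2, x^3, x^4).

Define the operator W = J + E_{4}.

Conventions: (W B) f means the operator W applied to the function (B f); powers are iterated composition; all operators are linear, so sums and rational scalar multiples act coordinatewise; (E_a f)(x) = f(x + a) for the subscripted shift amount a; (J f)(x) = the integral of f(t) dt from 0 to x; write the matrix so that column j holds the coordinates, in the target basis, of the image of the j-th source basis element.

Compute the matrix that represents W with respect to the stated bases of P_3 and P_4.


the matrix is [[1, 4, 16, 64]; [1, 1, 8, 48]; [0, 1/2, 1, 12]; [0, 0, 1/3, 1]; [0, 0, 0, 1/4]] (rows listed top to bottom)

image of 1: x + 1
image of x: (1/2)x^2 + x + 4
image of x^2: (1/3)x^3 + x^2 + 8x + 16
image of x^3: (1/4)x^4 + x^3 + 12x^2 + 48x + 64
each image's coordinates form column j of the matrix


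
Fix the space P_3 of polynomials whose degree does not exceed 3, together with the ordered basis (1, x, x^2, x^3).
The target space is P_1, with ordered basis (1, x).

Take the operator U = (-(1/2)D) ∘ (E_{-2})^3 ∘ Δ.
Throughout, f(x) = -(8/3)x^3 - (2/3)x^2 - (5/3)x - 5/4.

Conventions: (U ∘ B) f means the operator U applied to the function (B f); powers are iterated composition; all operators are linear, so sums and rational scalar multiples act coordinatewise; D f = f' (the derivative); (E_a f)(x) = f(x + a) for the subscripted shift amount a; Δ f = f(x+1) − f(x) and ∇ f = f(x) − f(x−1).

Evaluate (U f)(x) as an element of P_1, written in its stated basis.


the result is g(x) = 8x - 130/3

Δ f = -8x^2 - (28/3)x - 5
E_{-2} Δ f = -8x^2 + (68/3)x - 55/3
E_{-2} E_{-2} Δ f = -8x^2 + (164/3)x - 287/3
E_{-2} E_{-2} E_{-2} Δ f = -8x^2 + (260/3)x - 237
D (E_{-2})^3 Δ f = -16x + 260/3
(-(1/2)D) (E_{-2})^3 Δ f = 8x - 130/3


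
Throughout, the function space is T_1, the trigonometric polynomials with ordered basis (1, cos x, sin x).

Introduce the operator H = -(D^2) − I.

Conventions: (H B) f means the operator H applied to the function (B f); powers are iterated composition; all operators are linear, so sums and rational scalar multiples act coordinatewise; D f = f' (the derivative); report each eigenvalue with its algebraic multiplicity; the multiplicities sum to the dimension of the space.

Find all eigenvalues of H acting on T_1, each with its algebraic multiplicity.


λ = -1 (multiplicity 1), λ = 0 (multiplicity 2)

image of 1: -1
image of cos x: 0
image of sin x: 0
the matrix is diagonal; its diagonal is (-1, 0, 0)
for a triangular matrix the eigenvalues are the diagonal entries, with algebraic multiplicity their repetition count


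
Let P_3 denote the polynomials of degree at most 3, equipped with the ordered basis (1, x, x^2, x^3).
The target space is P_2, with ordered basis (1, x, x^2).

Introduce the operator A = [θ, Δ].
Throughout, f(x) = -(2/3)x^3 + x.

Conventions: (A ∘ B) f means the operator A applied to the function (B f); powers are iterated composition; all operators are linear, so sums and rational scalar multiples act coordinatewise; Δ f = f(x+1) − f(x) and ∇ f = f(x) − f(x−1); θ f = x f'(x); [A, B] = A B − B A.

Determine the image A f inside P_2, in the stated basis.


Δ f = -2x^2 - 2x + 1/3
θ Δ f = -4x^2 - 2x
θ f = -2x^3 + x
Δ θ f = -6x^2 - 6x - 1
[θ, Δ] f = 2x^2 + 4x + 1

the result is g(x) = 2x^2 + 4x + 1


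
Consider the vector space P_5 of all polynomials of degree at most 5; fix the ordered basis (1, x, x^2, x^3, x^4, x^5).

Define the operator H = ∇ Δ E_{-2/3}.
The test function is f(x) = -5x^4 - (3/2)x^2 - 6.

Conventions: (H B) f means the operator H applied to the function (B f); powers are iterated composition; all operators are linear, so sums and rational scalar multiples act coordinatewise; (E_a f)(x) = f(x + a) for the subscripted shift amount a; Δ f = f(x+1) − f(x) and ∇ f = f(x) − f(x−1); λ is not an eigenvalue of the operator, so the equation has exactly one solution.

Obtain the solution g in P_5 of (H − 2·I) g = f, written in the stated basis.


g(x) = (5/2)x^4 + (63/4)x^2 - 20x + 335/12

write g with unknown coordinates in the stated basis and equate coefficients in (H − 2·I) g = f
solving from the highest basis element down gives g = (5/2)x^4 + (63/4)x^2 - 20x + 335/12
check: H g = 30x^2 - 40x + 299/6
so H g − 2·g = -5x^4 - (3/2)x^2 - 6 = f ✓


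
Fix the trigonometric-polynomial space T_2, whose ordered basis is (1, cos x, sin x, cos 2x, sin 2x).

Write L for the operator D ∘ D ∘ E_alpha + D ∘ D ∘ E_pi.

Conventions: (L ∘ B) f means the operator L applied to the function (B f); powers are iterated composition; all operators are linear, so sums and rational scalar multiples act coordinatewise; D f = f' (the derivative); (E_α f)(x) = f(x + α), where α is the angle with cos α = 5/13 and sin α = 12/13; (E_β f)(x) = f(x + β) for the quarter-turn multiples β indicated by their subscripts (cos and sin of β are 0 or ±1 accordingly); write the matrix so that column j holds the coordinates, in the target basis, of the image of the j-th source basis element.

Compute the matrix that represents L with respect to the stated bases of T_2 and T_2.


the matrix is [[0, 0, 0, 0, 0]; [0, 8/13, -12/13, 0, 0]; [0, 12/13, 8/13, 0, 0]; [0, 0, 0, -200/169, -480/169]; [0, 0, 0, 480/169, -200/169]] (rows listed top to bottom)

image of 1: 0
image of cos x: (8/13)cos x + (12/13)sin x
image of sin x: -(12/13)cos x + (8/13)sin x
image of cos 2x: -(200/169)cos 2x + (480/169)sin 2x
image of sin 2x: -(480/169)cos 2x - (200/169)sin 2x
each image's coordinates form column j of the matrix


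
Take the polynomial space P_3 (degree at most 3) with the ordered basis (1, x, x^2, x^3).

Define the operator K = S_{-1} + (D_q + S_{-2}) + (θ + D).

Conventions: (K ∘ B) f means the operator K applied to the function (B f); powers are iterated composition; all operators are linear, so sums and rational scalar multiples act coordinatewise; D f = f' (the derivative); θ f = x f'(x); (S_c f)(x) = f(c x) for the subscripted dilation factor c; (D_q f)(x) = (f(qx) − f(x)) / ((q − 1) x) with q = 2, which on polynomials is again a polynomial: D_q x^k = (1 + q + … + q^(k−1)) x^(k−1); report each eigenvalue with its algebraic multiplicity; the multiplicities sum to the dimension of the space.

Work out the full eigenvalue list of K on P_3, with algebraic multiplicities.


image of 1: 2
image of x: -2x + 2
image of x^2: 7x^2 + 5x
image of x^3: -6x^3 + 10x^2
the matrix is upper triangular; its diagonal is (2, -2, 7, -6)
for a triangular matrix the eigenvalues are the diagonal entries, with algebraic multiplicity their repetition count

λ = -6 (multiplicity 1), λ = -2 (multiplicity 1), λ = 2 (multiplicity 1), λ = 7 (multiplicity 1)
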